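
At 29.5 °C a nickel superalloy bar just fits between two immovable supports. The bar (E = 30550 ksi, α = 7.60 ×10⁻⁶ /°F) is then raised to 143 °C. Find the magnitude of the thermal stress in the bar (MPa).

E = 30550 ksi = 210.6 GPa.
α = 7.60×10⁻⁶/°F × 9/5 = 13.7×10⁻⁶/K.
ΔT = 113.5 K. Constrained thermal stress σ = E·α·ΔT = 210.6×10³ MPa × 13.7×10⁻⁶ × 113.5 = 327 MPa (compressive).

327 MPa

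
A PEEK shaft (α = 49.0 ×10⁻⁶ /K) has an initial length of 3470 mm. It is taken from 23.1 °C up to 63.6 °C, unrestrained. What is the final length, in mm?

3476.9 mm

ΔT = 63.6 − 23.1 = 40.50 K.
ΔL = α·L₀·ΔT = 49.0×10⁻⁶ × 3470 mm × 40.50 K = 6.89 mm.
L = L₀ + ΔL = 3470 + 6.89 = 3476.9 mm.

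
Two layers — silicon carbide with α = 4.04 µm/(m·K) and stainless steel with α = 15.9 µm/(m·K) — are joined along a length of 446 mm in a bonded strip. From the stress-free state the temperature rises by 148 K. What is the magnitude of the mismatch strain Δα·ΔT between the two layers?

1.76×10⁻³

Δα = |4.04 − 15.9|×10⁻⁶/K = 11.9×10⁻⁶/K.
Mismatch strain = Δα·ΔT = 11.9×10⁻⁶ × 148.0 = 1.76×10⁻³.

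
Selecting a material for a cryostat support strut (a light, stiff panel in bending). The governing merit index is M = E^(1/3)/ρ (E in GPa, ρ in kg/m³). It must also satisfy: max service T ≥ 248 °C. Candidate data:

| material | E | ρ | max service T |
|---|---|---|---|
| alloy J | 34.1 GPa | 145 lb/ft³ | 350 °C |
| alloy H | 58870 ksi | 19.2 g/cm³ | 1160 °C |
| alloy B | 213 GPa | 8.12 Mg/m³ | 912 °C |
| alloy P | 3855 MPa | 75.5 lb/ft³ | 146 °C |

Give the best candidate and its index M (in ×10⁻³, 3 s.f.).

alloy J, M = 1.40×10⁻³

Screen on constraints: max service T ≥ 248 °C. Survivors: alloy J, alloy H, alloy B.
Normalizing units and computing the index:
  alloy J: E = 34.10 GPa, ρ = 2323 kg/m³
  alloy H: E = 405.9 GPa, ρ = 19200 kg/m³
  alloy B: E = 213.0 GPa, ρ = 8120 kg/m³
  alloy J: M = 1.40×10⁻³
  alloy B: M = 0.735×10⁻³
  alloy H: M = 0.386×10⁻³
The maximum is for alloy J.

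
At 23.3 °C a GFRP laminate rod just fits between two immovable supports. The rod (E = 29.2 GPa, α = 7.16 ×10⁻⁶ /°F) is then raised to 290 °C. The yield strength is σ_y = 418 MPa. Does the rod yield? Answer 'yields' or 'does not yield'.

does not yield

α = 7.16×10⁻⁶/°F × 9/5 = 12.9×10⁻⁶/K.
ΔT = 266.7 K. Constrained thermal stress σ = E·α·ΔT = 29.20×10³ MPa × 12.9×10⁻⁶ × 266.7 = 100 MPa (compressive).
Compare to σ_y = 418 MPa: σ < σ_y, so it does not yield.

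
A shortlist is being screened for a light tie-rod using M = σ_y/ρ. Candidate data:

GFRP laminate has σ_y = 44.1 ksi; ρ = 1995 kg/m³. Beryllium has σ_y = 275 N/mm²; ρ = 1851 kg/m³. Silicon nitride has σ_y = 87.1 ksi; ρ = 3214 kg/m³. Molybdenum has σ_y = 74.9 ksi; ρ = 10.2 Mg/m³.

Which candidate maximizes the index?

silicon nitride

In SI units:
  GFRP laminate: σ_y = 304.1 MPa, ρ = 1995 kg/m³
  beryllium: σ_y = 275.0 MPa, ρ = 1851 kg/m³
  silicon nitride: σ_y = 600.5 MPa, ρ = 3214 kg/m³
  molybdenum: σ_y = 516.4 MPa, ρ = 10200 kg/m³
  silicon nitride: M = 187 kN·m/kg
  GFRP laminate: M = 152 kN·m/kg
  beryllium: M = 149 kN·m/kg
  molybdenum: M = 50.6 kN·m/kg
Highest index: silicon nitride.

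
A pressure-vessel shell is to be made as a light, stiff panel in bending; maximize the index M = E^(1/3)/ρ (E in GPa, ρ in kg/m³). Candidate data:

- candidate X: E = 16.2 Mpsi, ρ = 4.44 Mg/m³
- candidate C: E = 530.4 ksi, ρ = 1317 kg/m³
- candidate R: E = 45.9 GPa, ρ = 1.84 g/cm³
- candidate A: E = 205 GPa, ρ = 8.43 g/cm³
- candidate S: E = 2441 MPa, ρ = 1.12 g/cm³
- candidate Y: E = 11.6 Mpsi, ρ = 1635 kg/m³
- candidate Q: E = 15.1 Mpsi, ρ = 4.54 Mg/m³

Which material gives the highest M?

candidate Y

Putting every candidate on a common basis:
  candidate X: E = 111.7 GPa, ρ = 4440 kg/m³
  candidate C: E = 3.657 GPa, ρ = 1317 kg/m³
  candidate R: E = 45.90 GPa, ρ = 1840 kg/m³
  candidate A: E = 205.0 GPa, ρ = 8430 kg/m³
  candidate S: E = 2.441 GPa, ρ = 1120 kg/m³
  candidate Y: E = 79.98 GPa, ρ = 1635 kg/m³
  candidate Q: E = 104.1 GPa, ρ = 4540 kg/m³
  candidate Y: M = 2.64×10⁻³
  candidate R: M = 1.95×10⁻³
  candidate S: M = 1.20×10⁻³
  candidate C: M = 1.17×10⁻³
  candidate X: M = 1.08×10⁻³
  candidate Q: M = 1.04×10⁻³
  candidate A: M = 0.699×10⁻³
Candidate Y ranks first.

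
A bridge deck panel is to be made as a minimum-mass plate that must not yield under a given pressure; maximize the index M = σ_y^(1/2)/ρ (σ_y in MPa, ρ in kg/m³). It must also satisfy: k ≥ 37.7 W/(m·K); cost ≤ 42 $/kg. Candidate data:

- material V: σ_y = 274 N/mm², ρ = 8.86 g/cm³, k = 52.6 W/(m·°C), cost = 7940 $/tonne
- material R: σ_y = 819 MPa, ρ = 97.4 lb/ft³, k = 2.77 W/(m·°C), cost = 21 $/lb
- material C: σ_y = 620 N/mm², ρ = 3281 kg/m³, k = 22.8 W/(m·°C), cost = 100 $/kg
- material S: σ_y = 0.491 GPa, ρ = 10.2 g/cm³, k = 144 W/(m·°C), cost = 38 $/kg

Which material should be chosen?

Screen on constraints: k ≥ 37.7 W/(m·K); cost ≤ 42 $/kg. Survivors: material V, material S.
After converting to SI:
  material V: σ_y = 274.0 MPa, ρ = 8860 kg/m³
  material S: σ_y = 491.0 MPa, ρ = 10200 kg/m³
  material S: M = 2.17×10⁻³
  material V: M = 1.87×10⁻³
The maximum is for material S.

material S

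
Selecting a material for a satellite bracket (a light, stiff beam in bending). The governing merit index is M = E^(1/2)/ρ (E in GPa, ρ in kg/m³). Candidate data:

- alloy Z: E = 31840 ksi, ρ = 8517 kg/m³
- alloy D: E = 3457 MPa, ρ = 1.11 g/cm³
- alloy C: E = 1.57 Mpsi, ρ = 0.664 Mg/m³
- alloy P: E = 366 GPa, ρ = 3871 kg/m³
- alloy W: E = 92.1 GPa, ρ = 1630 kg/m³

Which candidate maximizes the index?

alloy W

Normalizing units and computing the index:
  alloy Z: E = 219.5 GPa, ρ = 8517 kg/m³
  alloy D: E = 3.457 GPa, ρ = 1110 kg/m³
  alloy C: E = 10.82 GPa, ρ = 664.0 kg/m³
  alloy P: E = 366.0 GPa, ρ = 3871 kg/m³
  alloy W: E = 92.10 GPa, ρ = 1630 kg/m³
  alloy W: M = 5.89×10⁻³
  alloy C: M = 4.95×10⁻³
  alloy P: M = 4.94×10⁻³
  alloy Z: M = 1.74×10⁻³
  alloy D: M = 1.68×10⁻³
Highest index: alloy W.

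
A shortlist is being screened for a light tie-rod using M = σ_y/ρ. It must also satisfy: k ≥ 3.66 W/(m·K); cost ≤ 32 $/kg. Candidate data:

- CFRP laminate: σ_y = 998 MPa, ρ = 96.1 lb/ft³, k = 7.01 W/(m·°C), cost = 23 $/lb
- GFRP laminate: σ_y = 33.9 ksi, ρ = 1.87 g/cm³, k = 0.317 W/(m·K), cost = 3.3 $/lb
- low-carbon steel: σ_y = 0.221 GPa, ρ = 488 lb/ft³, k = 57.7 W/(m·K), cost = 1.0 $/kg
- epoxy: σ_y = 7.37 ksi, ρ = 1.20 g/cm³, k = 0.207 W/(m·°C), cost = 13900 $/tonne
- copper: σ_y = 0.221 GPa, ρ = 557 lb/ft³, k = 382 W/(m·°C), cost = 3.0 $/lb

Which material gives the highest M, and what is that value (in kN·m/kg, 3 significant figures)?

Screen on constraints: k ≥ 3.66 W/(m·K); cost ≤ 32 $/kg. Survivors: low-carbon steel, copper.
In SI units:
  low-carbon steel: σ_y = 221.0 MPa, ρ = 7817 kg/m³
  copper: σ_y = 221.0 MPa, ρ = 8922 kg/m³
  low-carbon steel: M = 28.3 kN·m/kg
  copper: M = 24.8 kN·m/kg
The maximum is for low-carbon steel.

low-carbon steel, M = 28.3 kN·m/kg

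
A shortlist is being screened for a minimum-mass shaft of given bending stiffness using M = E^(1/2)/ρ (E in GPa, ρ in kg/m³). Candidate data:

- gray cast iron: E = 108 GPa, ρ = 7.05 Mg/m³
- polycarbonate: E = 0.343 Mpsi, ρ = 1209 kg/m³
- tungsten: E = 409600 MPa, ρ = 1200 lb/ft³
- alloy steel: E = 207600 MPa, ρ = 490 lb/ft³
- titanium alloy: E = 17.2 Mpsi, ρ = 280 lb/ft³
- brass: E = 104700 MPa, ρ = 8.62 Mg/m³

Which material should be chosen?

titanium alloy

Putting every candidate on a common basis:
  gray cast iron: E = 108.0 GPa, ρ = 7050 kg/m³
  polycarbonate: E = 2.365 GPa, ρ = 1209 kg/m³
  tungsten: E = 409.6 GPa, ρ = 19220 kg/m³
  alloy steel: E = 207.6 GPa, ρ = 7849 kg/m³
  titanium alloy: E = 118.6 GPa, ρ = 4485 kg/m³
  brass: E = 104.7 GPa, ρ = 8620 kg/m³
  titanium alloy: M = 2.43×10⁻³
  alloy steel: M = 1.84×10⁻³
  gray cast iron: M = 1.47×10⁻³
  polycarbonate: M = 1.27×10⁻³
  brass: M = 1.19×10⁻³
  tungsten: M = 1.05×10⁻³
The maximum is for titanium alloy.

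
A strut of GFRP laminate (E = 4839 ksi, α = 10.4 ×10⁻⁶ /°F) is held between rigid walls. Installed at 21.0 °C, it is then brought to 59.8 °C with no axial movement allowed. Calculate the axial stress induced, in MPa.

24.2 MPa

E = 4839 ksi = 33.36 GPa.
α = 10.4×10⁻⁶/°F × 9/5 = 18.7×10⁻⁶/K.
ΔT = 38.80 K. Constrained thermal stress σ = E·α·ΔT = 33.36×10³ MPa × 18.7×10⁻⁶ × 38.80 = 24.2 MPa (compressive).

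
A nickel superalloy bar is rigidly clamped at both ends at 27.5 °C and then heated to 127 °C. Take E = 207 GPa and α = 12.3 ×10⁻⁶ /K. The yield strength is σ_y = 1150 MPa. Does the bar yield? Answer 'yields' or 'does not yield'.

ΔT = 99.50 K. Constrained thermal stress σ = E·α·ΔT = 207.0×10³ MPa × 12.3×10⁻⁶ × 99.50 = 253 MPa (compressive).
Compare to σ_y = 1150 MPa: σ < σ_y, so it does not yield.

does not yield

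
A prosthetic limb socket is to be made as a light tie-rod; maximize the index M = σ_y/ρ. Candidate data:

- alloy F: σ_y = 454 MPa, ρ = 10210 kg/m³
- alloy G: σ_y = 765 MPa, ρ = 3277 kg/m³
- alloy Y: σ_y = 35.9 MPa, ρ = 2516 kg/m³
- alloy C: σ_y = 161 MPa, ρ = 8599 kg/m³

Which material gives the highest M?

Per-candidate index values:
  alloy G: M = 233 kN·m/kg
  alloy F: M = 44.5 kN·m/kg
  alloy C: M = 18.7 kN·m/kg
  alloy Y: M = 14.3 kN·m/kg
Alloy G has the largest M.

alloy G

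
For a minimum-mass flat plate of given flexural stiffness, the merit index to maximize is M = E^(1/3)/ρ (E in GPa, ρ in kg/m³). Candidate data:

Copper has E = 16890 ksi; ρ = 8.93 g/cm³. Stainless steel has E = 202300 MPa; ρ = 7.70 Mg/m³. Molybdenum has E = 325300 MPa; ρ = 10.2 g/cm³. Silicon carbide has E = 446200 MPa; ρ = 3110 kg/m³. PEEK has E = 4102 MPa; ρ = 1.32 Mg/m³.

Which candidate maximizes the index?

silicon carbide

Putting every candidate on a common basis:
  copper: E = 116.5 GPa, ρ = 8930 kg/m³
  stainless steel: E = 202.3 GPa, ρ = 7700 kg/m³
  molybdenum: E = 325.3 GPa, ρ = 10200 kg/m³
  silicon carbide: E = 446.2 GPa, ρ = 3110 kg/m³
  PEEK: E = 4.102 GPa, ρ = 1320 kg/m³
  silicon carbide: M = 2.46×10⁻³
  PEEK: M = 1.21×10⁻³
  stainless steel: M = 0.762×10⁻³
  molybdenum: M = 0.674×10⁻³
  copper: M = 0.547×10⁻³
The maximum is for silicon carbide.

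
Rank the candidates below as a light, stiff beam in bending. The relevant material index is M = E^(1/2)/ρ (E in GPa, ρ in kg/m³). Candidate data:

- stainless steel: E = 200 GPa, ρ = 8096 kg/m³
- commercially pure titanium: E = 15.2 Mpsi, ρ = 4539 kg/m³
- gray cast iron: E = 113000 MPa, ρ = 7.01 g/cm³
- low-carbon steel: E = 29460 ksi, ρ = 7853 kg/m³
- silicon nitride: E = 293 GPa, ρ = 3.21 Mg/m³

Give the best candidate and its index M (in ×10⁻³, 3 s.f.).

silicon nitride, M = 5.33×10⁻³

After converting to SI:
  stainless steel: E = 200.0 GPa, ρ = 8096 kg/m³
  commercially pure titanium: E = 104.8 GPa, ρ = 4539 kg/m³
  gray cast iron: E = 113.0 GPa, ρ = 7010 kg/m³
  low-carbon steel: E = 203.1 GPa, ρ = 7853 kg/m³
  silicon nitride: E = 293.0 GPa, ρ = 3210 kg/m³
  silicon nitride: M = 5.33×10⁻³
  commercially pure titanium: M = 2.26×10⁻³
  low-carbon steel: M = 1.81×10⁻³
  stainless steel: M = 1.75×10⁻³
  gray cast iron: M = 1.52×10⁻³
Highest index: silicon nitride.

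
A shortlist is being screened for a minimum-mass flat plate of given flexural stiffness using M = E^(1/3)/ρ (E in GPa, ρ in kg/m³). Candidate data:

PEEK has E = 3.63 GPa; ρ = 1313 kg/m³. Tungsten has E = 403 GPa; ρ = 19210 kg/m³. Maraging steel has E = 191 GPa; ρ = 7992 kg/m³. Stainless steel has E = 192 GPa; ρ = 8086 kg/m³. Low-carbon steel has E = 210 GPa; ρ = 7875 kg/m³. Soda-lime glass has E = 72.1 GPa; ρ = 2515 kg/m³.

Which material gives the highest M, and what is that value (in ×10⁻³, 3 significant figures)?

soda-lime glass, M = 1.65×10⁻³

Evaluate M for each candidate:
  soda-lime glass: M = 1.65×10⁻³
  PEEK: M = 1.17×10⁻³
  low-carbon steel: M = 0.755×10⁻³
  maraging steel: M = 0.721×10⁻³
  stainless steel: M = 0.713×10⁻³
  tungsten: M = 0.385×10⁻³
Soda-lime glass ranks first.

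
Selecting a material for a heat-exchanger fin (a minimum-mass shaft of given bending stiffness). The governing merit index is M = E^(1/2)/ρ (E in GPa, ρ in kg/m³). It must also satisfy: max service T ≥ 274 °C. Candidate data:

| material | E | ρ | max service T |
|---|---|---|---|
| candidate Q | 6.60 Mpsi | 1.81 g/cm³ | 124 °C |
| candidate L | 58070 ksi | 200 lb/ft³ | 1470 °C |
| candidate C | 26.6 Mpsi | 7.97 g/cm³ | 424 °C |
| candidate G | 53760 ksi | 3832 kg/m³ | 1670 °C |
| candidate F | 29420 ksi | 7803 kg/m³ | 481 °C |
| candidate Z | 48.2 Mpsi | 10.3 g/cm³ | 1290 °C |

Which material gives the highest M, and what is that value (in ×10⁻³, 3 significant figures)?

Screen on constraints: max service T ≥ 274 °C. Survivors: candidate L, candidate C, candidate G, candidate F, candidate Z.
In SI units:
  candidate L: E = 400.4 GPa, ρ = 3204 kg/m³
  candidate C: E = 183.4 GPa, ρ = 7970 kg/m³
  candidate G: E = 370.7 GPa, ρ = 3832 kg/m³
  candidate F: E = 202.8 GPa, ρ = 7803 kg/m³
  candidate Z: E = 332.3 GPa, ρ = 10300 kg/m³
  candidate L: M = 6.25×10⁻³
  candidate G: M = 5.02×10⁻³
  candidate F: M = 1.83×10⁻³
  candidate Z: M = 1.77×10⁻³
  candidate C: M = 1.70×10⁻³
The maximum is for candidate L.

candidate L, M = 6.25×10⁻³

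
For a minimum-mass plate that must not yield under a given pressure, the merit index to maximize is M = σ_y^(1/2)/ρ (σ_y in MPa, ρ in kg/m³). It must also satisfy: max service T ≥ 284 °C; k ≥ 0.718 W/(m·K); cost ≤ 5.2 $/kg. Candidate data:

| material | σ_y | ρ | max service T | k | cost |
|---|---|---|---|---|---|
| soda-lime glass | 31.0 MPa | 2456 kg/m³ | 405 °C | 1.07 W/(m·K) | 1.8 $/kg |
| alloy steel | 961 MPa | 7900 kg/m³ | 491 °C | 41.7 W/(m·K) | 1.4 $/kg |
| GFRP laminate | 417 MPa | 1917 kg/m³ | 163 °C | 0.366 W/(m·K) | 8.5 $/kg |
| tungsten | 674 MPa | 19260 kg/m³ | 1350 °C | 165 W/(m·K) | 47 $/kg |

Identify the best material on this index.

alloy steel

Screen on constraints: max service T ≥ 284 °C; k ≥ 0.718 W/(m·K); cost ≤ 5.2 $/kg. Survivors: soda-lime glass, alloy steel.
Per-candidate index values:
  alloy steel: M = 3.92×10⁻³
  soda-lime glass: M = 2.27×10⁻³
The maximum is for alloy steel.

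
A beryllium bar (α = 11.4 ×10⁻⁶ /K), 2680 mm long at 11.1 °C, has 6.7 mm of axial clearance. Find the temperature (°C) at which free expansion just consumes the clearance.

230 °C

α·L₀·ΔT = 6.7 mm ⇒ ΔT = 6.7 / (11.4×10⁻⁶ × 2680.0) = 219.3 K.
T = 11.1 + 219.3 = 230.4 °C.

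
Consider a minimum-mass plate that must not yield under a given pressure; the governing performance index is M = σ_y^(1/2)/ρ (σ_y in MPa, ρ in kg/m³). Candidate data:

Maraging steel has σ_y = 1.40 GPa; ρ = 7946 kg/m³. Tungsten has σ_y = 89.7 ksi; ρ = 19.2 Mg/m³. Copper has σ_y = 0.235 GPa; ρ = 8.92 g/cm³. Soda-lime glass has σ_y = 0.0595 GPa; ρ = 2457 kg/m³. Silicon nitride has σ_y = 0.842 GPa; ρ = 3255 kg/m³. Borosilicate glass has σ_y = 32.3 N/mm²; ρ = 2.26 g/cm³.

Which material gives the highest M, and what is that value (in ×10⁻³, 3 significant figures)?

silicon nitride, M = 8.91×10⁻³

In SI units:
  maraging steel: σ_y = 1400 MPa, ρ = 7946 kg/m³
  tungsten: σ_y = 618.5 MPa, ρ = 19200 kg/m³
  copper: σ_y = 235.0 MPa, ρ = 8920 kg/m³
  soda-lime glass: σ_y = 59.50 MPa, ρ = 2457 kg/m³
  silicon nitride: σ_y = 842.0 MPa, ρ = 3255 kg/m³
  borosilicate glass: σ_y = 32.30 MPa, ρ = 2260 kg/m³
  silicon nitride: M = 8.91×10⁻³
  maraging steel: M = 4.71×10⁻³
  soda-lime glass: M = 3.14×10⁻³
  borosilicate glass: M = 2.51×10⁻³
  copper: M = 1.72×10⁻³
  tungsten: M = 1.30×10⁻³
Highest index: silicon nitride.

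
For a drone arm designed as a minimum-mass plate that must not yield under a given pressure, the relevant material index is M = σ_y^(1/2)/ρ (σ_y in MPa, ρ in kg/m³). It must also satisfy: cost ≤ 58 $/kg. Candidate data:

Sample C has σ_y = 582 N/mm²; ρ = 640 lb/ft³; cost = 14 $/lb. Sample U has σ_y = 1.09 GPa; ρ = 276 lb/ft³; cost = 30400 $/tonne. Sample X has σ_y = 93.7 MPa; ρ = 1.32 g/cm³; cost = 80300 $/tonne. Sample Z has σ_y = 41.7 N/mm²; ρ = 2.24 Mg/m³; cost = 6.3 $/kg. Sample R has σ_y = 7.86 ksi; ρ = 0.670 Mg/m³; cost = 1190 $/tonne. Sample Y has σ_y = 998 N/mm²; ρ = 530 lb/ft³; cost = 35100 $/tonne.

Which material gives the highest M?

Screen on constraints: cost ≤ 58 $/kg. Survivors: sample C, sample U, sample Z, sample R, sample Y.
Putting every candidate on a common basis:
  sample C: σ_y = 582.0 MPa, ρ = 10250 kg/m³
  sample U: σ_y = 1090 MPa, ρ = 4421 kg/m³
  sample Z: σ_y = 41.70 MPa, ρ = 2240 kg/m³
  sample R: σ_y = 54.19 MPa, ρ = 670.0 kg/m³
  sample Y: σ_y = 998.0 MPa, ρ = 8490 kg/m³
  sample R: M = 11.0×10⁻³
  sample U: M = 7.47×10⁻³
  sample Y: M = 3.72×10⁻³
  sample Z: M = 2.88×10⁻³
  sample C: M = 2.35×10⁻³
The maximum is for sample R.

sample R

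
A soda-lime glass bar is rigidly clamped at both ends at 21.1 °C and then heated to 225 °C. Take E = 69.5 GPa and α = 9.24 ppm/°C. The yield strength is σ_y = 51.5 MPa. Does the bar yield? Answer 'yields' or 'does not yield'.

ΔT = 203.9 K. Constrained thermal stress σ = E·α·ΔT = 69.50×10³ MPa × 9.24×10⁻⁶ × 203.9 = 131 MPa (compressive).
Compare to σ_y = 51.5 MPa: σ ≥ σ_y, so it yields.

yields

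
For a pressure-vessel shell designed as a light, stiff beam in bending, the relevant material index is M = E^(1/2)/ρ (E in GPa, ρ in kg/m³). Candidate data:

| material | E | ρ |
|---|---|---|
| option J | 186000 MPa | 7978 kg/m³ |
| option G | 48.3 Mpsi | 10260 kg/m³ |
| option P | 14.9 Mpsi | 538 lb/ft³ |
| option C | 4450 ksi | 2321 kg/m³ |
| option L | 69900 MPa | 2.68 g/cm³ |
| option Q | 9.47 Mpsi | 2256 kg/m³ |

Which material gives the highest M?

option Q

Normalizing units and computing the index:
  option J: E = 186.0 GPa, ρ = 7978 kg/m³
  option G: E = 333.0 GPa, ρ = 10260 kg/m³
  option P: E = 102.7 GPa, ρ = 8618 kg/m³
  option C: E = 30.68 GPa, ρ = 2321 kg/m³
  option L: E = 69.90 GPa, ρ = 2680 kg/m³
  option Q: E = 65.29 GPa, ρ = 2256 kg/m³
  option Q: M = 3.58×10⁻³
  option L: M = 3.12×10⁻³
  option C: M = 2.39×10⁻³
  option G: M = 1.78×10⁻³
  option J: M = 1.71×10⁻³
  option P: M = 1.18×10⁻³
Option Q ranks first.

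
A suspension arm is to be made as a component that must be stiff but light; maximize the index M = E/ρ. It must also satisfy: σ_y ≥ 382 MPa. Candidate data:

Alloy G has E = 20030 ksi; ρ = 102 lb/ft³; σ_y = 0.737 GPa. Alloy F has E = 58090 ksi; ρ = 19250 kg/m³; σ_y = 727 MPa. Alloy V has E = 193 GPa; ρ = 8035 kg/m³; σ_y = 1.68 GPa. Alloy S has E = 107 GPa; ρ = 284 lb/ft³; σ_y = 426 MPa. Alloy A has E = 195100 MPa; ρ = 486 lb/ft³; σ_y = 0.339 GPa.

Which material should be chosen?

Screen on constraints: σ_y ≥ 382 MPa. Survivors: alloy G, alloy F, alloy V, alloy S.
Putting every candidate on a common basis:
  alloy G: E = 138.1 GPa, ρ = 1634 kg/m³
  alloy F: E = 400.5 GPa, ρ = 19250 kg/m³
  alloy V: E = 193.0 GPa, ρ = 8035 kg/m³
  alloy S: E = 107.0 GPa, ρ = 4549 kg/m³
  alloy G: M = 84.5 MN·m/kg
  alloy V: M = 24.0 MN·m/kg
  alloy S: M = 23.5 MN·m/kg
  alloy F: M = 20.8 MN·m/kg
The maximum is for alloy G.

alloy G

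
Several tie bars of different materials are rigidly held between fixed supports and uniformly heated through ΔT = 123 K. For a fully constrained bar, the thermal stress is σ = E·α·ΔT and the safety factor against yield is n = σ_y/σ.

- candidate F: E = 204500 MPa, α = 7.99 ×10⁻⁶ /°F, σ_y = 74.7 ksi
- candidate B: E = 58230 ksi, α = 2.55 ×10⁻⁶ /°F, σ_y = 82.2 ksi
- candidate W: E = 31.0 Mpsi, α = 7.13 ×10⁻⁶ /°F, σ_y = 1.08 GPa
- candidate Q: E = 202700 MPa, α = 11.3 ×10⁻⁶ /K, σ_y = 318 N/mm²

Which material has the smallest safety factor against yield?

candidate Q

With everything in SI (GPa, ×10⁻⁶/K, MPa):
  candidate F: E = 204.5, α = 14.4, σ_y = 515.0 → σ = 362 MPa, n = 1.42
  candidate B: E = 401.5, α = 4.59, σ_y = 566.7 → σ = 227 MPa, n = 2.50
  candidate W: E = 213.7, α = 12.8, σ_y = 1080 → σ = 337 MPa, n = 3.20
  candidate Q: E = 202.7, α = 11.3, σ_y = 318.0 → σ = 282 MPa, n = 1.13
The minimum is candidate Q at n = 1.13.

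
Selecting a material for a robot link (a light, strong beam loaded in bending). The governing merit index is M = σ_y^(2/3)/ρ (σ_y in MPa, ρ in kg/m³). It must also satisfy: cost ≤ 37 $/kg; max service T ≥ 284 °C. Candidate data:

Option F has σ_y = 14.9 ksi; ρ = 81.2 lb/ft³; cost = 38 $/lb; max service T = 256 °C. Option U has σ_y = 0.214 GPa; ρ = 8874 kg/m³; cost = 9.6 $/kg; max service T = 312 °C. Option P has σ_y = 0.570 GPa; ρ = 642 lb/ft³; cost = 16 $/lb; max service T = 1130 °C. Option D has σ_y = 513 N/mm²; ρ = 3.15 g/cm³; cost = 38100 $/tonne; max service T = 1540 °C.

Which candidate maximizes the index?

Screen on constraints: cost ≤ 37 $/kg; max service T ≥ 284 °C. Survivors: option U, option P.
After converting to SI:
  option U: σ_y = 214.0 MPa, ρ = 8874 kg/m³
  option P: σ_y = 570.0 MPa, ρ = 10280 kg/m³
  option P: M = 6.68×10⁻³
  option U: M = 4.03×10⁻³
Option P has the largest M.

option P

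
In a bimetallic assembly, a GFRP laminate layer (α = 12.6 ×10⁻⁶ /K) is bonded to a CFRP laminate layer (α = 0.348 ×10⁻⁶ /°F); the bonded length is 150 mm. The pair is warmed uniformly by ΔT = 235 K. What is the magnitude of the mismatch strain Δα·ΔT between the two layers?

CFRP laminate: α = 0.348×10⁻⁶/°F × 9/5 = 0.626×10⁻⁶/K.
Δα = |12.6 − 0.626|×10⁻⁶/K = 12.0×10⁻⁶/K.
Mismatch strain = Δα·ΔT = 12.0×10⁻⁶ × 235.0 = 2.81×10⁻³.

2.81×10⁻³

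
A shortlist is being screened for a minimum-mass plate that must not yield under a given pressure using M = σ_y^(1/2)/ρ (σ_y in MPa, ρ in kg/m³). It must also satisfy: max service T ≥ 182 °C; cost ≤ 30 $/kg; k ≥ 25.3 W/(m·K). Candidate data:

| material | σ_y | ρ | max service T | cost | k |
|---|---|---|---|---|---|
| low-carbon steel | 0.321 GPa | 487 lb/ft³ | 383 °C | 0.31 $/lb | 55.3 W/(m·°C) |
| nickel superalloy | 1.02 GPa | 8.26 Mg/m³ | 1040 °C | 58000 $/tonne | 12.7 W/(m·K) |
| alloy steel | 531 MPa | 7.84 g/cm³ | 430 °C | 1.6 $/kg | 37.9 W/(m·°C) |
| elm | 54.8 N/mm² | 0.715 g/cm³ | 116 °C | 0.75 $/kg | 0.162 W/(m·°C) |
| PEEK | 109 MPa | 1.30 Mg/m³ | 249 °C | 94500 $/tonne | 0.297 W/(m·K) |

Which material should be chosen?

alloy steel

Screen on constraints: max service T ≥ 182 °C; cost ≤ 30 $/kg; k ≥ 25.3 W/(m·K). Survivors: low-carbon steel, alloy steel.
Normalizing units and computing the index:
  low-carbon steel: σ_y = 321.0 MPa, ρ = 7801 kg/m³
  alloy steel: σ_y = 531.0 MPa, ρ = 7840 kg/m³
  alloy steel: M = 2.94×10⁻³
  low-carbon steel: M = 2.30×10⁻³
Alloy steel has the largest M.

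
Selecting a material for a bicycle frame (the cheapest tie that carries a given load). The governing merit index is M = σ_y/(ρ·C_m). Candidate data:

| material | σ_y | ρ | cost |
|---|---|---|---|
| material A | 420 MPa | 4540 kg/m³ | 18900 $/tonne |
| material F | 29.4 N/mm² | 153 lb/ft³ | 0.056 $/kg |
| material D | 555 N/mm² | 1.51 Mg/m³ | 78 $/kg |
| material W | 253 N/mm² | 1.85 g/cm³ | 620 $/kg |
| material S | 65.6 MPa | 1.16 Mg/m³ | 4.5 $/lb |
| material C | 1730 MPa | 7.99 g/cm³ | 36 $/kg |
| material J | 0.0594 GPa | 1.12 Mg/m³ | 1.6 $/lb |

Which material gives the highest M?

material F

Putting every candidate on a common basis:
  material A: σ_y = 420.0 MPa, ρ = 4540 kg/m³, cost = 18.90 $/kg
  material F: σ_y = 29.40 MPa, ρ = 2451 kg/m³, cost = 0.05600 $/kg
  material D: σ_y = 555.0 MPa, ρ = 1510 kg/m³, cost = 78.00 $/kg
  material W: σ_y = 253.0 MPa, ρ = 1850 kg/m³, cost = 620.0 $/kg
  material S: σ_y = 65.60 MPa, ρ = 1160 kg/m³, cost = 9.921 $/kg
  material C: σ_y = 1730 MPa, ρ = 7990 kg/m³, cost = 36.00 $/kg
  material J: σ_y = 59.40 MPa, ρ = 1120 kg/m³, cost = 3.527 $/kg
  material F: M = 214 kN·m per $
  material J: M = 15.0 kN·m per $
  material C: M = 6.01 kN·m per $
  material S: M = 5.70 kN·m per $
  material A: M = 4.89 kN·m per $
  material D: M = 4.71 kN·m per $
  material W: M = 0.221 kN·m per $
Highest index: material F.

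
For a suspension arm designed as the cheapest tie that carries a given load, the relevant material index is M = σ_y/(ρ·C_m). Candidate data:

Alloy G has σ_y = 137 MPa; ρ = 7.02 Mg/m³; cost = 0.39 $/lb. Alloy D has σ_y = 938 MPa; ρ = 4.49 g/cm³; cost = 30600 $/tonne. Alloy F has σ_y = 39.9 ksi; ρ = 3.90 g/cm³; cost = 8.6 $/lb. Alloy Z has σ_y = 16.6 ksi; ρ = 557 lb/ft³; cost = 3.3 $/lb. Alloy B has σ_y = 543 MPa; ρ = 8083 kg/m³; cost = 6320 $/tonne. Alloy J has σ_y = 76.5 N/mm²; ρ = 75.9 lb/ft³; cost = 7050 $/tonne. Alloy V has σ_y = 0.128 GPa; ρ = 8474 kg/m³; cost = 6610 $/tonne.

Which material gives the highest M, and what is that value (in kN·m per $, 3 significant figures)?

alloy G, M = 22.7 kN·m per $

Normalizing units and computing the index:
  alloy G: σ_y = 137.0 MPa, ρ = 7020 kg/m³, cost = 0.8598 $/kg
  alloy D: σ_y = 938.0 MPa, ρ = 4490 kg/m³, cost = 30.60 $/kg
  alloy F: σ_y = 275.1 MPa, ρ = 3900 kg/m³, cost = 18.96 $/kg
  alloy Z: σ_y = 114.5 MPa, ρ = 8922 kg/m³, cost = 7.275 $/kg
  alloy B: σ_y = 543.0 MPa, ρ = 8083 kg/m³, cost = 6.320 $/kg
  alloy J: σ_y = 76.50 MPa, ρ = 1216 kg/m³, cost = 7.050 $/kg
  alloy V: σ_y = 128.0 MPa, ρ = 8474 kg/m³, cost = 6.610 $/kg
  alloy G: M = 22.7 kN·m per $
  alloy B: M = 10.6 kN·m per $
  alloy J: M = 8.93 kN·m per $
  alloy D: M = 6.83 kN·m per $
  alloy F: M = 3.72 kN·m per $
  alloy V: M = 2.29 kN·m per $
  alloy Z: M = 1.76 kN·m per $
The maximum is for alloy G.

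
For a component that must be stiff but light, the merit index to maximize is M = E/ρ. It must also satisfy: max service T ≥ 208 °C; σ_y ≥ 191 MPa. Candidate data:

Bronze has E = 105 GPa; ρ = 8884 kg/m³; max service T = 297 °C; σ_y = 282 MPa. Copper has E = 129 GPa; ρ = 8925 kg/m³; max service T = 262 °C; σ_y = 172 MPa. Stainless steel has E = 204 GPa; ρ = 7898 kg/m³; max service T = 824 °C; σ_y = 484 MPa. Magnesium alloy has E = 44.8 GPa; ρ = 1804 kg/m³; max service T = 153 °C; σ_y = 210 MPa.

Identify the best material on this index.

stainless steel

Screen on constraints: max service T ≥ 208 °C; σ_y ≥ 191 MPa. Survivors: bronze, stainless steel.
Evaluate M for each candidate:
  stainless steel: M = 25.8 MN·m/kg
  bronze: M = 11.8 MN·m/kg
Stainless steel ranks first.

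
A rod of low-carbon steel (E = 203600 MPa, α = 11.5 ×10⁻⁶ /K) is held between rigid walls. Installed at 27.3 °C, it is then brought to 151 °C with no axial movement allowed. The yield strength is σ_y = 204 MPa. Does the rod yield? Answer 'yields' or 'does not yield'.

yields

E = 203600 MPa = 203.6 GPa.
ΔT = 123.7 K. Constrained thermal stress σ = E·α·ΔT = 203.6×10³ MPa × 11.5×10⁻⁶ × 123.7 = 290 MPa (compressive).
Compare to σ_y = 204 MPa: σ ≥ σ_y, so it yields.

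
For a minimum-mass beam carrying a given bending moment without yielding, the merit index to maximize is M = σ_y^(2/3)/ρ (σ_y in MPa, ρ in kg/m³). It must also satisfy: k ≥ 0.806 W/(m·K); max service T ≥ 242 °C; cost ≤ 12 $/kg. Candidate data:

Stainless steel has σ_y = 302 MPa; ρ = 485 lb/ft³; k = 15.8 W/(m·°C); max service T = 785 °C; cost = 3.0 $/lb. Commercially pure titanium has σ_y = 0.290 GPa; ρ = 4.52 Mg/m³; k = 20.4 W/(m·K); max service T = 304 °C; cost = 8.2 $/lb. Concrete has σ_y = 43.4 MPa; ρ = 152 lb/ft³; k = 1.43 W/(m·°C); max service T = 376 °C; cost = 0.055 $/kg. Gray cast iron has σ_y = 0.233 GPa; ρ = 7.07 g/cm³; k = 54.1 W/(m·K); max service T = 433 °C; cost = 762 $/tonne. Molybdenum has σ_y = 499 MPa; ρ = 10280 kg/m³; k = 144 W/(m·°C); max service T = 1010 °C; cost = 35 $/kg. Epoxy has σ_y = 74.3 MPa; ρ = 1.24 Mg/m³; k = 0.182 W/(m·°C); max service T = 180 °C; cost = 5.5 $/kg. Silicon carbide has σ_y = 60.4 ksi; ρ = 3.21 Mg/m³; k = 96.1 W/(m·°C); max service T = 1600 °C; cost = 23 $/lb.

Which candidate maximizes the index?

Screen on constraints: k ≥ 0.806 W/(m·K); max service T ≥ 242 °C; cost ≤ 12 $/kg. Survivors: stainless steel, concrete, gray cast iron.
Normalizing units and computing the index:
  stainless steel: σ_y = 302.0 MPa, ρ = 7769 kg/m³
  concrete: σ_y = 43.40 MPa, ρ = 2435 kg/m³
  gray cast iron: σ_y = 233.0 MPa, ρ = 7070 kg/m³
  stainless steel: M = 5.79×10⁻³
  gray cast iron: M = 5.36×10⁻³
  concrete: M = 5.07×10⁻³
Highest index: stainless steel.

stainless steel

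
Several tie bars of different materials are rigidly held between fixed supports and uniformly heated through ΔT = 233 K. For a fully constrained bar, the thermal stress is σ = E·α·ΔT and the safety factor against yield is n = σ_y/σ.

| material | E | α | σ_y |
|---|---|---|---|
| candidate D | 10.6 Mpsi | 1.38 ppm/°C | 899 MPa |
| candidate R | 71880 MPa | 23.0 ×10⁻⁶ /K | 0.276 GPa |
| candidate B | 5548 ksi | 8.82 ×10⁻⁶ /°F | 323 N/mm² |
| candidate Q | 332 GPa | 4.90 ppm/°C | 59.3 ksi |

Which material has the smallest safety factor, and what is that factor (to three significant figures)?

Per material, after unit conversion:
  candidate D: E = 73.08, α = 1.38, σ_y = 899.0 → σ = 23.5 MPa, n = 38.3
  candidate R: E = 71.88, α = 23.0, σ_y = 276.0 → σ = 385 MPa, n = 0.717
  candidate B: E = 38.25, α = 15.9, σ_y = 323.0 → σ = 141 MPa, n = 2.28
  candidate Q: E = 332.0, α = 4.90, σ_y = 408.9 → σ = 379 MPa, n = 1.08
Candidate R has the lowest safety factor, n = 0.717.

candidate R, n = 0.717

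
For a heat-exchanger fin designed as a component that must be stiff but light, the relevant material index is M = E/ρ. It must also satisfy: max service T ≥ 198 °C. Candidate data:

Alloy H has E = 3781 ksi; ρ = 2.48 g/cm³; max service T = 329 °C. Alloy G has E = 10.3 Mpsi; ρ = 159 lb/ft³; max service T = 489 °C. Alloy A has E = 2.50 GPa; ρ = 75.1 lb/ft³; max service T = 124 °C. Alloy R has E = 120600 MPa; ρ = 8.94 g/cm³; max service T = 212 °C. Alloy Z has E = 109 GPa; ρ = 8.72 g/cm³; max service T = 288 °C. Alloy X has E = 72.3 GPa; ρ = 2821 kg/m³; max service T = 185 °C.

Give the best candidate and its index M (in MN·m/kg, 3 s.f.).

Screen on constraints: max service T ≥ 198 °C. Survivors: alloy H, alloy G, alloy R, alloy Z.
Convert each candidate to consistent units, then evaluate M:
  alloy H: E = 26.07 GPa, ρ = 2480 kg/m³
  alloy G: E = 71.02 GPa, ρ = 2547 kg/m³
  alloy R: E = 120.6 GPa, ρ = 8940 kg/m³
  alloy Z: E = 109.0 GPa, ρ = 8720 kg/m³
  alloy G: M = 27.9 MN·m/kg
  alloy R: M = 13.5 MN·m/kg
  alloy Z: M = 12.5 MN·m/kg
  alloy H: M = 10.5 MN·m/kg
The maximum is for alloy G.

alloy G, M = 27.9 MN·m/kg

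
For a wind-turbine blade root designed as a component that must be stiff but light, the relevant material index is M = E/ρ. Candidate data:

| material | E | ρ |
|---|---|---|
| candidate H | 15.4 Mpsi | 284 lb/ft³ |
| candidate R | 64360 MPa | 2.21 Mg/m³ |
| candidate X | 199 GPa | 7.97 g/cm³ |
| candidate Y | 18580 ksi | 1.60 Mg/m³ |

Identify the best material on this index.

candidate Y

Convert each candidate to consistent units, then evaluate M:
  candidate H: E = 106.2 GPa, ρ = 4549 kg/m³
  candidate R: E = 64.36 GPa, ρ = 2210 kg/m³
  candidate X: E = 199.0 GPa, ρ = 7970 kg/m³
  candidate Y: E = 128.1 GPa, ρ = 1600 kg/m³
  candidate Y: M = 80.1 MN·m/kg
  candidate R: M = 29.1 MN·m/kg
  candidate X: M = 25.0 MN·m/kg
  candidate H: M = 23.3 MN·m/kg
Candidate Y has the largest M.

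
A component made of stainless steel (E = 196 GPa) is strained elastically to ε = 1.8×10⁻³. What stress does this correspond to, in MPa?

353 MPa

σ = E·ε = 196000 MPa × 1.8×10⁻³ = 353 MPa.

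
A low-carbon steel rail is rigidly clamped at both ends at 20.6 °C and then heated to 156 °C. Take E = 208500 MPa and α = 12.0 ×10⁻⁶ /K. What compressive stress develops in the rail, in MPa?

E = 208500 MPa = 208.5 GPa.
ΔT = 135.4 K. Constrained thermal stress σ = E·α·ΔT = 208.5×10³ MPa × 12.0×10⁻⁶ × 135.4 = 339 MPa (compressive).

339 MPa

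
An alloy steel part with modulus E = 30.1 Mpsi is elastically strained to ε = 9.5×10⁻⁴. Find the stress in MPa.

E = 30.1 Mpsi = 207.5 GPa.
σ = E·ε = 207500 MPa × 9.5×10⁻⁴ = 197 MPa.

197 MPa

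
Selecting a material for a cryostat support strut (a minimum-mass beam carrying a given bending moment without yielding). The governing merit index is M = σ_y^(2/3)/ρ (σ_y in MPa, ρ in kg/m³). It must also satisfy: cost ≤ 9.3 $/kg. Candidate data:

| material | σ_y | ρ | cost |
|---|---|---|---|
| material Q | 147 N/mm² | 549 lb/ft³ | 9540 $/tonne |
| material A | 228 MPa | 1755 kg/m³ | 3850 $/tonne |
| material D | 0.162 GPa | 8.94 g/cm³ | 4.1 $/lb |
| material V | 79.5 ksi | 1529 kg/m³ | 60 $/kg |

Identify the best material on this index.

material A

Screen on constraints: cost ≤ 9.3 $/kg. Survivors: material A, material D.
Putting every candidate on a common basis:
  material A: σ_y = 228.0 MPa, ρ = 1755 kg/m³
  material D: σ_y = 162.0 MPa, ρ = 8940 kg/m³
  material A: M = 21.3×10⁻³
  material D: M = 3.32×10⁻³
The maximum is for material A.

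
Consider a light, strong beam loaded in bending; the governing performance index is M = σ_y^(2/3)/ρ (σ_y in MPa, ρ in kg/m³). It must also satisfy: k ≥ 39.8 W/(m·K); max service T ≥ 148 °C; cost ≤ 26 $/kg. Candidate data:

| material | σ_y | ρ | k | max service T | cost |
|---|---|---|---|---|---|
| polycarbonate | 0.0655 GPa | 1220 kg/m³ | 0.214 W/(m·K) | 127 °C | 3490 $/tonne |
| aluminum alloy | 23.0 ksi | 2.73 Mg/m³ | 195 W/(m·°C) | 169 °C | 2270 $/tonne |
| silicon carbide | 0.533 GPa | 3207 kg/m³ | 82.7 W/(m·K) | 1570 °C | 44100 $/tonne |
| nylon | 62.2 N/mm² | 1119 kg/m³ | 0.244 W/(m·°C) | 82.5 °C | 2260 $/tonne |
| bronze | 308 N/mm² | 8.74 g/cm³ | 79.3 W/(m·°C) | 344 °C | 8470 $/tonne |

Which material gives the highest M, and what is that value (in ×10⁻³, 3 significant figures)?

Screen on constraints: k ≥ 39.8 W/(m·K); max service T ≥ 148 °C; cost ≤ 26 $/kg. Survivors: aluminum alloy, bronze.
Convert each candidate to consistent units, then evaluate M:
  aluminum alloy: σ_y = 158.6 MPa, ρ = 2730 kg/m³
  bronze: σ_y = 308.0 MPa, ρ = 8740 kg/m³
  aluminum alloy: M = 10.7×10⁻³
  bronze: M = 5.22×10⁻³
The maximum is for aluminum alloy.

aluminum alloy, M = 10.7×10⁻³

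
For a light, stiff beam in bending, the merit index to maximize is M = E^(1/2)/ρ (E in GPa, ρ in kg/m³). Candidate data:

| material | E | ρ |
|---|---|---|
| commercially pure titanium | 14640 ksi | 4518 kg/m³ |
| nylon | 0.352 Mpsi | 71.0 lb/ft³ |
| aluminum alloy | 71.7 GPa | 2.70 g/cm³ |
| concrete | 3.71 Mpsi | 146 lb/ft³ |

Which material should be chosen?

aluminum alloy

Normalizing units and computing the index:
  commercially pure titanium: E = 100.9 GPa, ρ = 4518 kg/m³
  nylon: E = 2.427 GPa, ρ = 1137 kg/m³
  aluminum alloy: E = 71.70 GPa, ρ = 2700 kg/m³
  concrete: E = 25.58 GPa, ρ = 2339 kg/m³
  aluminum alloy: M = 3.14×10⁻³
  commercially pure titanium: M = 2.22×10⁻³
  concrete: M = 2.16×10⁻³
  nylon: M = 1.37×10⁻³
The maximum is for aluminum alloy.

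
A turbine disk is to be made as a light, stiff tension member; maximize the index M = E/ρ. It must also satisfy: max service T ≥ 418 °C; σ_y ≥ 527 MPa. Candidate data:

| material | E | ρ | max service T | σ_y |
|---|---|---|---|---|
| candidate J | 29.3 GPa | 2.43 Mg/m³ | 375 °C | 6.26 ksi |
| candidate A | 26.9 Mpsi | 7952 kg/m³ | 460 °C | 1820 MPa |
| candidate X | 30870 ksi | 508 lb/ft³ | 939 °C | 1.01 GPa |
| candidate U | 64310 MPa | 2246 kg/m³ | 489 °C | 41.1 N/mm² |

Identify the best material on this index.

candidate X

Screen on constraints: max service T ≥ 418 °C; σ_y ≥ 527 MPa. Survivors: candidate A, candidate X.
In SI units:
  candidate A: E = 185.5 GPa, ρ = 7952 kg/m³
  candidate X: E = 212.8 GPa, ρ = 8137 kg/m³
  candidate X: M = 26.2 MN·m/kg
  candidate A: M = 23.3 MN·m/kg
Candidate X has the largest M.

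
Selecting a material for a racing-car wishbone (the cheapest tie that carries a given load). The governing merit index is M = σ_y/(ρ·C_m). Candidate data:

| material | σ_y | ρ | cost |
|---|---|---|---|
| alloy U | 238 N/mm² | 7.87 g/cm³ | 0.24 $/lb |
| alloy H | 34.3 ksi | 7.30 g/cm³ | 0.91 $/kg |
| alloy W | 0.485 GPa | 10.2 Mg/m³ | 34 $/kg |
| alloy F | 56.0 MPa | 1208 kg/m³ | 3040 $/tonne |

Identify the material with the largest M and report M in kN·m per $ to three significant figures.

alloy U, M = 57.2 kN·m per $

Putting every candidate on a common basis:
  alloy U: σ_y = 238.0 MPa, ρ = 7870 kg/m³, cost = 0.5291 $/kg
  alloy H: σ_y = 236.5 MPa, ρ = 7300 kg/m³, cost = 0.9100 $/kg
  alloy W: σ_y = 485.0 MPa, ρ = 10200 kg/m³, cost = 34.00 $/kg
  alloy F: σ_y = 56.00 MPa, ρ = 1208 kg/m³, cost = 3.040 $/kg
  alloy U: M = 57.2 kN·m per $
  alloy H: M = 35.6 kN·m per $
  alloy F: M = 15.2 kN·m per $
  alloy W: M = 1.40 kN·m per $
Alloy U ranks first.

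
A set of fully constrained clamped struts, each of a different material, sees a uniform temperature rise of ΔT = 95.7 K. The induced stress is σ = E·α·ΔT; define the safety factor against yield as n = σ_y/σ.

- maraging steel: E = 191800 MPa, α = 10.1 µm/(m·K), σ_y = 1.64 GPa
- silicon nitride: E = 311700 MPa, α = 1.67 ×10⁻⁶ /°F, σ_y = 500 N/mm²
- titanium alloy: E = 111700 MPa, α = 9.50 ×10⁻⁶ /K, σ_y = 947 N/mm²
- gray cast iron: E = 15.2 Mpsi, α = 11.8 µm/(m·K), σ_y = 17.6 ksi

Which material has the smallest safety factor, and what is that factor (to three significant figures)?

Per material, after unit conversion:
  maraging steel: E = 191.8, α = 10.1, σ_y = 1640 → σ = 185 MPa, n = 8.85
  silicon nitride: E = 311.7, α = 3.01, σ_y = 500.0 → σ = 89.7 MPa, n = 5.58
  titanium alloy: E = 111.7, α = 9.50, σ_y = 947.0 → σ = 102 MPa, n = 9.33
  gray cast iron: E = 104.8, α = 11.8, σ_y = 121.3 → σ = 118 MPa, n = 1.03
Gray cast iron has the lowest safety factor, n = 1.03.

gray cast iron, n = 1.03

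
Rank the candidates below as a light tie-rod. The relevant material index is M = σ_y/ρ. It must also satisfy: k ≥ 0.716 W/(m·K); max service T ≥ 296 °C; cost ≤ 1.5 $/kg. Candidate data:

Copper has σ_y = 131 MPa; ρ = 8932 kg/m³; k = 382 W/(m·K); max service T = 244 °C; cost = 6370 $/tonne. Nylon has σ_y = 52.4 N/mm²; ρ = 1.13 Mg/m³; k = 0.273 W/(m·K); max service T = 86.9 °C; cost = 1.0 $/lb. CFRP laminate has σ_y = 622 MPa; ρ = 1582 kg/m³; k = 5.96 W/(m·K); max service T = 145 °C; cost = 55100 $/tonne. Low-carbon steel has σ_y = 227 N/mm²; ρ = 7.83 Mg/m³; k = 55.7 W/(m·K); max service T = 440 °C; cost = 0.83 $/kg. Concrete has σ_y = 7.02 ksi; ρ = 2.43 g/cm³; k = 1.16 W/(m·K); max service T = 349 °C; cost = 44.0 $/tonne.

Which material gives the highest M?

low-carbon steel

Screen on constraints: k ≥ 0.716 W/(m·K); max service T ≥ 296 °C; cost ≤ 1.5 $/kg. Survivors: low-carbon steel, concrete.
After converting to SI:
  low-carbon steel: σ_y = 227.0 MPa, ρ = 7830 kg/m³
  concrete: σ_y = 48.40 MPa, ρ = 2430 kg/m³
  low-carbon steel: M = 29.0 kN·m/kg
  concrete: M = 19.9 kN·m/kg
The maximum is for low-carbon steel.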